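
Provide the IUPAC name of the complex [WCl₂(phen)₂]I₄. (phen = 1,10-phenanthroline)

dichlorobis(1,10-phenanthroline)tungsten(VI) iodide

The 4 iodide counter-ions carry a total charge of -4, so each complex ion is 4+.
Ligand charges: 2×1,10-phenanthroline (neutral), 2×chloro (-1 each); total -2. So W + (-2) = 4+, giving W = +6.
Ligands are named alphabetically: chloro before phenanthroline.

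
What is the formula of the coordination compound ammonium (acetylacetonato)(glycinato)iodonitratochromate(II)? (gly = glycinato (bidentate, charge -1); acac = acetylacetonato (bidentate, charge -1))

(NH4)2[Cr(acac)(gly)I(NO3)]

Ligands: 1 glycinato (gly, -1), 1 nitrato (NO3, -1), 1 iodo (I, -1), 1 acetylacetonato (acac, -1). Ligand charge sum = -4.
With Cr in oxidation state +2, the complex ion is [Cr...]^2−.
Charge balance with ammonium (+1) requires 1 complex ion per 2 ammonium.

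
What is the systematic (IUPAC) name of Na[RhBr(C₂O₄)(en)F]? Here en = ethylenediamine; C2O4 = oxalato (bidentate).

The 1 sodium counter-ion carries a total charge of +1, so each complex ion is 1−.
Ligand charges: 1×ethylenediamine (neutral), 1×bromo (-1 each), 1×fluoro (-1 each), 1×oxalato (-2 each); total -4. So Rh + (-4) = 1−, giving Rh = +3.
Ligands are named alphabetically: bromo before ethylenediamine before fluoro before oxalato.
The complex ion is anionic, so rhodium takes the -ate form rhodate(III).

sodium bromo(ethylenediamine)fluorooxalatorhodate(III)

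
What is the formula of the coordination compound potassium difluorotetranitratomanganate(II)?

Ligands: 2 fluoro (F, -1), 4 nitrato (NO3, -1). Ligand charge sum = -6.
Charge balance with potassium (+1) requires 1 complex ion per 4 potassium.

K4[MnF2(NO3)4]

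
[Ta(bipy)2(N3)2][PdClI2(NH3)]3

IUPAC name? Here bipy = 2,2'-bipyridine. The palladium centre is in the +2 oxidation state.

Pd is given as +2; the anion's ligand charges sum to -3, so the complex anion is 1−.
With 3 anions per cation, the cation must be 3×1 = 3+.
Cation: ligand charges sum to -2; for the ion to be 3+, Ta = +5.

diazidobis(2,2'-bipyridine)tantalum(V) amminechlorodiiodopalladate(II)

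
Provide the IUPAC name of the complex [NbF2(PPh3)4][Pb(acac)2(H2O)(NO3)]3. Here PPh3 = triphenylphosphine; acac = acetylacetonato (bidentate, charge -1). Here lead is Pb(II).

Both ions are complex: the cation is named first with the plain metal name, the anion second with the -ate form; each ion's ligands are alphabetised independently.
Pb is given as +2; the anion's ligand charges sum to -3, so the complex anion is 1−.
With 3 anions per cation, the cation must be 3×1 = 3+.
Cation: ligand charges sum to -2; for the ion to be 3+, Nb = +5.

difluorotetrakis(triphenylphosphine)niobium(V) bis(acetylacetonato)aquanitratoplumbate(II)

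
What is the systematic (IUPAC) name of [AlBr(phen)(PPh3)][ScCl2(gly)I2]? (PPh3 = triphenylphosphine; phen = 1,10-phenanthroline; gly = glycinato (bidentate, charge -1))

bromo(1,10-phenanthroline)(triphenylphosphine)aluminium(III) dichloro(glycinato)diiodoscandate(III)

Aluminium is always +3 in its complexes; the cation's ligand charges sum to -1, so the complex cation is 2+.
A 1:1 salt means the anion carries the equal and opposite charge, 2−.
Anion: ligand charges sum to -5; for the ion to be 2−, Sc = +3.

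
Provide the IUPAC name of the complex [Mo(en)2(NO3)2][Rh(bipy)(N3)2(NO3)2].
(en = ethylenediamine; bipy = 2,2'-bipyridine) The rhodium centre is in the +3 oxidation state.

Both ions are complex: the cation is named first with the plain metal name, the anion second with the -ate form; each ion's ligands are alphabetised independently.
Rh is given as +3; the anion's ligand charges sum to -4, so the complex anion is 1−.
A 1:1 salt means the cation carries the equal and opposite charge, 1+.
Cation: ligand charges sum to -2; for the ion to be 1+, Mo = +3.

bis(ethylenediamine)dinitratomolybdenum(III) diazido(2,2'-bipyridine)dinitratorhodate(III)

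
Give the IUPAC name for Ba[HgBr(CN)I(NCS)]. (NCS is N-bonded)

barium bromocyanoiodoisothiocyanatomercurate(II)

The 1 barium counter-ion carries a total charge of +2, so each complex ion is 2−.
Ligand charges: 1×iodo (-1 each), 1×cyano (-1 each), 1×bromo (-1 each), 1×isothiocyanato (-1 each); total -4. So Hg + (-4) = 2−, giving Hg = +2.
The complex ion is anionic, so mercury takes the -ate form mercurate(II).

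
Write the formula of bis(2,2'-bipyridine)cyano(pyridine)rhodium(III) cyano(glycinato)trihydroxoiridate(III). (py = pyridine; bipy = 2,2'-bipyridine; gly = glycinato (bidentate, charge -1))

[Rh(bipy)2(CN)(py)][Ir(CN)(gly)(OH)3]

Cation [Rh…]: ligand charges -1, Rh(III) ⇒ ion charge 2+.
Anion [Ir…]: ligand charges -5, Ir(III) ⇒ ion charge 2−.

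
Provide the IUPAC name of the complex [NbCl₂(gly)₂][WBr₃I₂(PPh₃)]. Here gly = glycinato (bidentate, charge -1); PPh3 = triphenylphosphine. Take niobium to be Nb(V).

Both ions are complex: the cation is named first with the plain metal name, the anion second with the -ate form; each ion's ligands are alphabetised independently.
Nb is given as +5; the cation's ligand charges sum to -4, so the complex cation is 1+.
A 1:1 salt means the anion carries the equal and opposite charge, 1−.
Anion: ligand charges sum to -5; for the ion to be 1−, W = +4.

dichlorobis(glycinato)niobium(V) tribromodiiodo(triphenylphosphine)tungstate(IV)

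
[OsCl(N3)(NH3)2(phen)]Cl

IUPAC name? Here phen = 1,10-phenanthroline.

The 1 chloride counter-ion carries a total charge of -1, so each complex ion is 1+.
Ligand charges: 1×azido (-1 each), 2×ammine (neutral), 1×1,10-phenanthroline (neutral), 1×chloro (-1 each); total -2. So Os + (-2) = 1+, giving Os = +3.
Ligands are named alphabetically: ammine before azido before chloro before phenanthroline.

diammineazidochloro(1,10-phenanthroline)osmium(III) chloride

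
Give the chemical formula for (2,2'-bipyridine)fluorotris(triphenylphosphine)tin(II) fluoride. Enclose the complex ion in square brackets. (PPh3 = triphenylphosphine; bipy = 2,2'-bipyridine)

Ligands: 1 fluoro (F, -1), 3 triphenylphosphine (PPh3, neutral), 1 2,2'-bipyridine (bipy, neutral). Ligand charge sum = -1.
With Sn in oxidation state +2, the complex ion is [Sn...]^1+.
Charge balance with fluoride (-1) requires 1 complex ion per 1 fluoride.

[Sn(bipy)F(PPh3)3]F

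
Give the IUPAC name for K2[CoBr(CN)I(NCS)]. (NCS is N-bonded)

potassium bromocyanoiodoisothiocyanatocobaltate(II)

The 2 potassium counter-ions carry a total charge of +2, so each complex ion is 2−.
Ligand charges: 1×iodo (-1 each), 1×isothiocyanato (-1 each), 1×bromo (-1 each), 1×cyano (-1 each); total -4. So Co + (-4) = 2−, giving Co = +2.
Ligands are named alphabetically: bromo before cyano before iodo before isothiocyanato.
The complex ion is anionic, so cobalt takes the -ate form cobaltate(II).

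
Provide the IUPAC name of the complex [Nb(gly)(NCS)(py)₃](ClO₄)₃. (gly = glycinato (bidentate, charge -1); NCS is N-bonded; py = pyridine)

(glycinato)isothiocyanatotris(pyridine)niobium(V) perchlorate

The 3 perchlorate counter-ions carry a total charge of -3, so each complex ion is 3+.
Ligand charges: 1×glycinato (-1 each), 1×isothiocyanato (-1 each), 3×pyridine (neutral); total -2. So Nb + (-2) = 3+, giving Nb = +5.
Ligands are named alphabetically: glycinato before isothiocyanato before pyridine.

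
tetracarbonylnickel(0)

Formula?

Ligands: 4 carbonyl (CO, neutral). Ligand charge sum = 0.
With Ni in oxidation state 0, the complex ion is [Ni...].

[Ni(CO)4]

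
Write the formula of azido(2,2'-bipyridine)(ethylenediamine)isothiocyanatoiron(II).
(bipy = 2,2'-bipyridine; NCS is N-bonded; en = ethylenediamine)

Ligands: 1 2,2'-bipyridine (bipy, neutral), 1 azido (N3, -1), 1 isothiocyanato (NCS, -1), 1 ethylenediamine (en, neutral). Ligand charge sum = -2.
With Fe in oxidation state +2, the complex ion is [Fe...].

[Fe(bipy)(en)(N3)(NCS)]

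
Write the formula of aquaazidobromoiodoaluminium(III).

[AlBr(H2O)I(N3)]

Ligands: 1 bromo (Br, -1), 1 aqua (H2O, neutral), 1 azido (N3, -1), 1 iodo (I, -1). Ligand charge sum = -3.
With Al in oxidation state +3, the complex ion is [Al...].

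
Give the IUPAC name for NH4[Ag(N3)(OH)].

The 1 ammonium counter-ion carries a total charge of +1, so each complex ion is 1−.
Ligand charges: 1×hydroxo (-1 each), 1×azido (-1 each); total -2. So Ag + (-2) = 1−, giving Ag = +1.
Ligands are named alphabetically: azido before hydroxo.
The complex ion is anionic, so silver takes the -ate form argentate(I).

ammonium azidohydroxoargentate(I)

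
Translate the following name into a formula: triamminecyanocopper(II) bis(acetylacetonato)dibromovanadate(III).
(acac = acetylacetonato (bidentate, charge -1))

[Cu(CN)(NH3)3][V(acac)2Br2]

Cation [Cu…]: ligand charges -1, Cu(II) ⇒ ion charge 1+.
Anion [V…]: ligand charges -4, V(III) ⇒ ion charge 1−.
One 1+ cation balances one 1− anion.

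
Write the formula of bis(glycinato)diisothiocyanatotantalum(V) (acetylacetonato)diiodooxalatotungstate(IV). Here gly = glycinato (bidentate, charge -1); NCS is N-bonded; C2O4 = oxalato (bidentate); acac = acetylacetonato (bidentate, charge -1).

Cation [Ta…]: ligand charges -4, Ta(V) ⇒ ion charge 1+.
Anion [W…]: ligand charges -5, W(IV) ⇒ ion charge 1−.

[Ta(gly)2(NCS)2][W(acac)(C2O4)I2]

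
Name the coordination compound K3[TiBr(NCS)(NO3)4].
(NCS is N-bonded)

potassium bromoisothiocyanatotetranitratotitanate(III)

The 3 potassium counter-ions carry a total charge of +3, so each complex ion is 3−.
Ligand charges: 4×nitrato (-1 each), 1×isothiocyanato (-1 each), 1×bromo (-1 each); total -6. So Ti + (-6) = 3−, giving Ti = +3.
The complex ion is anionic, so titanium takes the -ate form titanate(III).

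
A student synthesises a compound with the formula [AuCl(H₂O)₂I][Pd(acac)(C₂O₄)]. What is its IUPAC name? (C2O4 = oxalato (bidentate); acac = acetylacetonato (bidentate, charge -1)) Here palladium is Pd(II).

diaquachloroiodogold(III) (acetylacetonato)oxalatopalladate(II)

Both ions are complex: the cation is named first with the plain metal name, the anion second with the -ate form; each ion's ligands are alphabetised independently.
Pd is given as +2; the anion's ligand charges sum to -3, so the complex anion is 1−.
A 1:1 salt means the cation carries the equal and opposite charge, 1+.
Cation: ligand charges sum to -2; for the ion to be 1+, Au = +3.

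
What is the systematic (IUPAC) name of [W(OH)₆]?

There is no counter-ion, so the complex is neutral overall.
Ligand charges: 6×hydroxo (-1 each); total -6. So W + (-6) = 0, giving W = +6.

hexahydroxotungsten(VI)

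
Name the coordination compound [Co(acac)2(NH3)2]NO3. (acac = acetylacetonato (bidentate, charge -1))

The 1 nitrate counter-ion carries a total charge of -1, so each complex ion is 1+.
Ligand charges: 2×acetylacetonato (-1 each), 2×ammine (neutral); total -2. So Co + (-2) = 1+, giving Co = +3.
Ligands are named alphabetically: acetylacetonato before ammine.

bis(acetylacetonato)diamminecobalt(III) nitrate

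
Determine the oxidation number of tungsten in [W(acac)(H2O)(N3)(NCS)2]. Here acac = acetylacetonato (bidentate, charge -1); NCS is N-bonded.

No counter-ion: the bracketed complex is neutral.
Ligand charges: 1×N3 = -1; 1×acac = -1; 2×NCS = -2; 1×H2O neutral; sum -4.
W + (-4) = 0 ⇒ W is +4.

+4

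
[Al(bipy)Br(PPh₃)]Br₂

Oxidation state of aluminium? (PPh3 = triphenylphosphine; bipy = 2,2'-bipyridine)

2 bromide outside the brackets (-1 each) → the complex ion is 2+.
Ligand charges: 1×Br = -1; 1×PPh3 neutral; 1×bipy neutral; sum -1.
Al + (-1) = 2+ ⇒ Al is +3.

+3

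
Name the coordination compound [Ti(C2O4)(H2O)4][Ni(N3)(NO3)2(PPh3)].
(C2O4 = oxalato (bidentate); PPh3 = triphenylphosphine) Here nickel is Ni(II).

Both ions are complex: the cation is named first with the plain metal name, the anion second with the -ate form; each ion's ligands are alphabetised independently.
Ni is given as +2; the anion's ligand charges sum to -3, so the complex anion is 1−.
A 1:1 salt means the cation carries the equal and opposite charge, 1+.
Cation: ligand charges sum to -2; for the ion to be 1+, Ti = +3.

tetraaquaoxalatotitanium(III) azidodinitrato(triphenylphosphine)nickelate(II)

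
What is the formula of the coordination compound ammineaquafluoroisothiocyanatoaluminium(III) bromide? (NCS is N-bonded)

[AlF(H2O)(NCS)(NH3)]Br

Ligands: 1 ammine (NH3, neutral), 1 fluoro (F, -1), 1 aqua (H2O, neutral), 1 isothiocyanato (NCS, -1). Ligand charge sum = -2.
Charge balance with bromide (-1) requires 1 complex ion per 1 bromide.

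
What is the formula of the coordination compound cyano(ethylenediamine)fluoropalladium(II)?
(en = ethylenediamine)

[Pd(CN)(en)F]

Ligands: 1 cyano (CN, -1), 1 fluoro (F, -1), 1 ethylenediamine (en, neutral). Ligand charge sum = -2.
With Pd in oxidation state +2, the complex ion is [Pd...].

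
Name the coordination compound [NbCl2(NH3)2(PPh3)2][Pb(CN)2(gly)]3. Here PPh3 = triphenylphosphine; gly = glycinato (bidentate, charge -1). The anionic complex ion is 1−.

diamminedichlorobis(triphenylphosphine)niobium(V) dicyano(glycinato)plumbate(II)

The complex anion is given as 1−; its ligand charges sum to -3, so Pb = +2.
With 3 anions per cation, the cation must be 3×1 = 3+.
Cation: ligand charges sum to -2; for the ion to be 3+, Nb = +5.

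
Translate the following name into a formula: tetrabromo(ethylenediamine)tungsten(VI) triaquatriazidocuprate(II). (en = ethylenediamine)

[WBr4(en)][Cu(H2O)3(N3)3]2

Cation [W…]: ligand charges -4, W(VI) ⇒ ion charge 2+.
Anion [Cu…]: ligand charges -3, Cu(II) ⇒ ion charge 1−.
One 2+ cation requires 2 of the 1− anion.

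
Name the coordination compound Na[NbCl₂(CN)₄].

sodium dichlorotetracyanoniobate(V)

The 1 sodium counter-ion carries a total charge of +1, so each complex ion is 1−.
Ligand charges: 2×chloro (-1 each), 4×cyano (-1 each); total -6. So Nb + (-6) = 1−, giving Nb = +5.
Ligands are named alphabetically: chloro before cyano.
The complex ion is anionic, so niobium takes the -ate form niobate(V).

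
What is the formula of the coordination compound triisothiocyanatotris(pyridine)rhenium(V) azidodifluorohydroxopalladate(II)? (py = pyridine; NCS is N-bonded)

[Re(NCS)3(py)3][PdF2(N3)(OH)]

Cation [Re…]: ligand charges -3, Re(V) ⇒ ion charge 2+.
Anion [Pd…]: ligand charges -4, Pd(II) ⇒ ion charge 2−.
One 2+ cation balances one 2− anion.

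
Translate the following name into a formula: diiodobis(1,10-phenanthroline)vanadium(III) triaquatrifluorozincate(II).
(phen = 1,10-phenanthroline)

Cation [V…]: ligand charges -2, V(III) ⇒ ion charge 1+.
Anion [Zn…]: ligand charges -3, Zn(II) ⇒ ion charge 1−.

[VI2(phen)2][ZnF3(H2O)3]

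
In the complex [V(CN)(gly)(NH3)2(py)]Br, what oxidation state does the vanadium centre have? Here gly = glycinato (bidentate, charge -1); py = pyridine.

1 bromide outside the brackets (-1 each) → the complex ion is 1+.
Ligand charges: 2×NH3 neutral; 1×gly = -1; 1×py neutral; 1×CN = -1; sum -2.
V + (-2) = 1+ ⇒ V is +3.

+3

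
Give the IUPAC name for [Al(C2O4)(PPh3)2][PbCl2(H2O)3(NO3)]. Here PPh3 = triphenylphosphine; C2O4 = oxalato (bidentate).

Aluminium is always +3 in its complexes; the cation's ligand charges sum to -2, so the complex cation is 1+.
A 1:1 salt means the anion carries the equal and opposite charge, 1−.
Anion: ligand charges sum to -3; for the ion to be 1−, Pb = +2.

oxalatobis(triphenylphosphine)aluminium(III) triaquadichloronitratoplumbate(II)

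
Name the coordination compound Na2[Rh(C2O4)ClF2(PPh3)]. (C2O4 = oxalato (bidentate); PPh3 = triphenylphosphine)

The 2 sodium counter-ions carry a total charge of +2, so each complex ion is 2−.
Ligand charges: 2×fluoro (-1 each), 1×oxalato (-2 each), 1×triphenylphosphine (neutral), 1×chloro (-1 each); total -5. So Rh + (-5) = 2−, giving Rh = +3.
Ligands are named alphabetically: chloro before fluoro before oxalato before triphenylphosphine.
The complex ion is anionic, so rhodium takes the -ate form rhodate(III).

sodium chlorodifluorooxalato(triphenylphosphine)rhodate(III)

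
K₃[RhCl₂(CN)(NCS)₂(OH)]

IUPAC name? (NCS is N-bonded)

potassium dichlorocyanohydroxodiisothiocyanatorhodate(III)

The 3 potassium counter-ions carry a total charge of +3, so each complex ion is 3−.
Ligand charges: 2×isothiocyanato (-1 each), 1×cyano (-1 each), 1×hydroxo (-1 each), 2×chloro (-1 each); total -6. So Rh + (-6) = 3−, giving Rh = +3.
Ligands are named alphabetically: chloro before cyano before hydroxo before isothiocyanato.
The complex ion is anionic, so rhodium takes the -ate form rhodate(III).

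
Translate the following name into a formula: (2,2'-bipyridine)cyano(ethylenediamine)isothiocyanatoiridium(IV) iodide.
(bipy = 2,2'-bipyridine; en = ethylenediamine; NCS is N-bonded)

Ligands: 1 2,2'-bipyridine (bipy, neutral), 1 ethylenediamine (en, neutral), 1 isothiocyanato (NCS, -1), 1 cyano (CN, -1). Ligand charge sum = -2.
Charge balance with iodide (-1) requires 1 complex ion per 2 iodide.

[Ir(bipy)(CN)(en)(NCS)]I2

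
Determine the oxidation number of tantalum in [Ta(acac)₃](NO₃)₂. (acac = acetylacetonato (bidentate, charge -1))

+5

2 nitrate outside the brackets (-1 each) → the complex ion is 2+.
Ligand charges: 3×acac = -3; sum -3.
Ta + (-3) = 2+ ⇒ Ta is +5.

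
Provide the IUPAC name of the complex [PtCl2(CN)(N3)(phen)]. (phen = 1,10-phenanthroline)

azidodichlorocyano(1,10-phenanthroline)platinum(IV)

There is no counter-ion, so the complex is neutral overall.
Ligand charges: 2×chloro (-1 each), 1×cyano (-1 each), 1×1,10-phenanthroline (neutral), 1×azido (-1 each); total -4. So Pt + (-4) = 0, giving Pt = +4.
Ligands are named alphabetically: azido before chloro before cyano before phenanthroline.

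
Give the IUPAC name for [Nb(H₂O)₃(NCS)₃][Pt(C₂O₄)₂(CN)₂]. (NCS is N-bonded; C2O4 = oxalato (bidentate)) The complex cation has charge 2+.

The complex cation is given as 2+; its ligand charges sum to -3, so Nb = +5.
A 1:1 salt means the anion carries the equal and opposite charge, 2−.
Anion: ligand charges sum to -6; for the ion to be 2−, Pt = +4.

triaquatriisothiocyanatoniobium(V) dicyanodioxalatoplatinate(IV)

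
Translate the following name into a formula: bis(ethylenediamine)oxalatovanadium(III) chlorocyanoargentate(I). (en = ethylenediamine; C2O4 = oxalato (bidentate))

Cation [V…]: ligand charges -2, V(III) ⇒ ion charge 1+.
Anion [Ag…]: ligand charges -2, Ag(I) ⇒ ion charge 1−.
One 1+ cation balances one 1− anion.

[V(C2O4)(en)2][AgCl(CN)]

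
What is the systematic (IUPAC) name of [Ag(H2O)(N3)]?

aquaazidosilver(I)

There is no counter-ion, so the complex is neutral overall.
Ligand charges: 1×aqua (neutral), 1×azido (-1 each); total -1. So Ag + (-1) = 0, giving Ag = +1.
Ligands are named alphabetically: aqua before azido.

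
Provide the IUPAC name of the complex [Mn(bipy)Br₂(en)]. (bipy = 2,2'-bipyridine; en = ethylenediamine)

There is no counter-ion, so the complex is neutral overall.
Ligand charges: 1×2,2'-bipyridine (neutral), 1×ethylenediamine (neutral), 2×bromo (-1 each); total -2. So Mn + (-2) = 0, giving Mn = +2.
Ligands are named alphabetically: bipyridine before bromo before ethylenediamine.

(2,2'-bipyridine)dibromo(ethylenediamine)manganese(II)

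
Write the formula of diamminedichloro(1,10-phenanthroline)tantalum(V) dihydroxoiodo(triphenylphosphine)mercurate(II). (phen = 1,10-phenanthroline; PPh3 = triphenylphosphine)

Cation [Ta…]: ligand charges -2, Ta(V) ⇒ ion charge 3+.
Anion [Hg…]: ligand charges -3, Hg(II) ⇒ ion charge 1−.

[TaCl2(NH3)2(phen)][HgI(OH)2(PPh3)]3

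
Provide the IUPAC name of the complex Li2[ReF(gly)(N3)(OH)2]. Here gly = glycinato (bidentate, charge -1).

The 2 lithium counter-ions carry a total charge of +2, so each complex ion is 2−.
Ligand charges: 2×hydroxo (-1 each), 1×azido (-1 each), 1×fluoro (-1 each), 1×glycinato (-1 each); total -5. So Re + (-5) = 2−, giving Re = +3.
Ligands are named alphabetically: azido before fluoro before glycinato before hydroxo.
The complex ion is anionic, so rhenium takes the -ate form rhenate(III).

lithium azidofluoro(glycinato)dihydroxorhenate(III)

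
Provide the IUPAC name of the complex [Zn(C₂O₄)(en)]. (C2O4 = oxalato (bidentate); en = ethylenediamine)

There is no counter-ion, so the complex is neutral overall.
Ligand charges: 1×oxalato (-2 each), 1×ethylenediamine (neutral); total -2. So Zn + (-2) = 0, giving Zn = +2.
Ligands are named alphabetically: ethylenediamine before oxalato.

(ethylenediamine)oxalatozinc(II)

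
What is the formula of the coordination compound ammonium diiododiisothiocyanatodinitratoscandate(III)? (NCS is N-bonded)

(NH4)3[ScI2(NCS)2(NO3)2]

Ligands: 2 nitrato (NO3, -1), 2 isothiocyanato (NCS, -1), 2 iodo (I, -1). Ligand charge sum = -6.
Charge balance with ammonium (+1) requires 1 complex ion per 3 ammonium.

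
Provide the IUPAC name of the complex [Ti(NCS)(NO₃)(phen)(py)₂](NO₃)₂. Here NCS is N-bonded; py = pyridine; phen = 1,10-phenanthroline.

isothiocyanatonitrato(1,10-phenanthroline)bis(pyridine)titanium(IV) nitrate

The 2 nitrate counter-ions carry a total charge of -2, so each complex ion is 2+.
Ligand charges: 1×isothiocyanato (-1 each), 2×pyridine (neutral), 1×nitrato (-1 each), 1×1,10-phenanthroline (neutral); total -2. So Ti + (-2) = 2+, giving Ti = +4.
Ligands are named alphabetically: isothiocyanato before nitrato before phenanthroline before pyridine.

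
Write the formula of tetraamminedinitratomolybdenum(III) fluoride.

Ligands: 4 ammine (NH3, neutral), 2 nitrato (NO3, -1). Ligand charge sum = -2.
With Mo in oxidation state +3, the complex ion is [Mo...]^1+.
Charge balance with fluoride (-1) requires 1 complex ion per 1 fluoride.

[Mo(NH3)4(NO3)2]F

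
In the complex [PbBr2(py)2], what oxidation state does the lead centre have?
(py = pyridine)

No counter-ion: the bracketed complex is neutral.
Ligand charges: 2×Br = -2; 2×py neutral; sum -2.
Pb + (-2) = 0 ⇒ Pb is +2.

+2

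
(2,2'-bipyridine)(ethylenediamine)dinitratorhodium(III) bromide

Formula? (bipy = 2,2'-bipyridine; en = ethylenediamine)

[Rh(bipy)(en)(NO3)2]Br

Ligands: 1 2,2'-bipyridine (bipy, neutral), 1 ethylenediamine (en, neutral), 2 nitrato (NO3, -1). Ligand charge sum = -2.
With Rh in oxidation state +3, the complex ion is [Rh...]^1+.
Charge balance with bromide (-1) requires 1 complex ion per 1 bromide.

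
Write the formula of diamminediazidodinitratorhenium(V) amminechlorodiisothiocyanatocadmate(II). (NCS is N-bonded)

[Re(N3)2(NH3)2(NO3)2][CdCl(NCS)2(NH3)]

Cation [Re…]: ligand charges -4, Re(V) ⇒ ion charge 1+.
Anion [Cd…]: ligand charges -3, Cd(II) ⇒ ion charge 1−.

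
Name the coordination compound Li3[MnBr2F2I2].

lithium dibromodifluorodiiodomanganate(III)

The 3 lithium counter-ions carry a total charge of +3, so each complex ion is 3−.
Ligand charges: 2×iodo (-1 each), 2×bromo (-1 each), 2×fluoro (-1 each); total -6. So Mn + (-6) = 3−, giving Mn = +3.
The complex ion is anionic, so manganese takes the -ate form manganate(III).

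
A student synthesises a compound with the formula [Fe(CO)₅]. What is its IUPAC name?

pentacarbonyliron(0)

There is no counter-ion, so the complex is neutral overall.
Ligand charges: 5×carbonyl (neutral); total 0. So Fe + (0) = 0, giving Fe = 0.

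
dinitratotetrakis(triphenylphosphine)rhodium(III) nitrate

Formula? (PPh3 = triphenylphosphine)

[Rh(NO3)2(PPh3)4]NO3

Ligands: 2 nitrato (NO3, -1), 4 triphenylphosphine (PPh3, neutral). Ligand charge sum = -2.
With Rh in oxidation state +3, the complex ion is [Rh...]^1+.
Charge balance with nitrate (-1) requires 1 complex ion per 1 nitrate.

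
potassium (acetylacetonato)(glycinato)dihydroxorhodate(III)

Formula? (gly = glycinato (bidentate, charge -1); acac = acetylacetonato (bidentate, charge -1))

Ligands: 1 glycinato (gly, -1), 2 hydroxo (OH, -1), 1 acetylacetonato (acac, -1). Ligand charge sum = -4.
Charge balance with potassium (+1) requires 1 complex ion per 1 potassium.

K[Rh(acac)(gly)(OH)2]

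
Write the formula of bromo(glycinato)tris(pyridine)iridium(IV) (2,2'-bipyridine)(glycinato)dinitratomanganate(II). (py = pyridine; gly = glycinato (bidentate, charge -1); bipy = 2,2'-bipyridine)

[IrBr(gly)(py)3][Mn(bipy)(gly)(NO3)2]2

Cation [Ir…]: ligand charges -2, Ir(IV) ⇒ ion charge 2+.
Anion [Mn…]: ligand charges -3, Mn(II) ⇒ ion charge 1−.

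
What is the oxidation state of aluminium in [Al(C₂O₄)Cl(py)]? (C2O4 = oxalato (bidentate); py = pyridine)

+3

No counter-ion: the bracketed complex is neutral.
Ligand charges: 1×Cl = -1; 1×C2O4 = -2; 1×py neutral; sum -3.
Al + (-3) = 0 ⇒ Al is +3.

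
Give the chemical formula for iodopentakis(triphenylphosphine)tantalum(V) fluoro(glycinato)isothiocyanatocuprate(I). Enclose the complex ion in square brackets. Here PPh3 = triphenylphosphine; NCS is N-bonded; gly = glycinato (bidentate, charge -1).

[TaI(PPh3)5][CuF(gly)(NCS)]2

Cation [Ta…]: ligand charges -1, Ta(V) ⇒ ion charge 4+.
Anion [Cu…]: ligand charges -3, Cu(I) ⇒ ion charge 2−.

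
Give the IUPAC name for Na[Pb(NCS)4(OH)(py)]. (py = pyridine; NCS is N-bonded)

sodium hydroxotetraisothiocyanato(pyridine)plumbate(IV)

The 1 sodium counter-ion carries a total charge of +1, so each complex ion is 1−.
Ligand charges: 1×pyridine (neutral), 1×hydroxo (-1 each), 4×isothiocyanato (-1 each); total -5. So Pb + (-5) = 1−, giving Pb = +4.
Ligands are named alphabetically: hydroxo before isothiocyanato before pyridine.
The complex ion is anionic, so lead takes the -ate form plumbate(IV).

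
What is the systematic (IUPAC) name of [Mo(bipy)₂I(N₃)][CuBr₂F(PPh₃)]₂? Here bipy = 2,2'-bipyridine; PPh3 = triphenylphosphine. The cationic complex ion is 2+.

Both ions are complex: the cation is named first with the plain metal name, the anion second with the -ate form; each ion's ligands are alphabetised independently.
The complex cation is given as 2+; its ligand charges sum to -2, so Mo = +4.
With 2 anions per cation, each anion must be 2/2 = 1−.
Anion: ligand charges sum to -3; for the ion to be 1−, Cu = +2.

azidobis(2,2'-bipyridine)iodomolybdenum(IV) dibromofluoro(triphenylphosphine)cuprate(II)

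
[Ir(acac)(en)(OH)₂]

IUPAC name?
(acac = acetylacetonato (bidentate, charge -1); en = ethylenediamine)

There is no counter-ion, so the complex is neutral overall.
Ligand charges: 2×hydroxo (-1 each), 1×acetylacetonato (-1 each), 1×ethylenediamine (neutral); total -3. So Ir + (-3) = 0, giving Ir = +3.
Ligands are named alphabetically: acetylacetonato before ethylenediamine before hydroxo.

(acetylacetonato)(ethylenediamine)dihydroxoiridium(III)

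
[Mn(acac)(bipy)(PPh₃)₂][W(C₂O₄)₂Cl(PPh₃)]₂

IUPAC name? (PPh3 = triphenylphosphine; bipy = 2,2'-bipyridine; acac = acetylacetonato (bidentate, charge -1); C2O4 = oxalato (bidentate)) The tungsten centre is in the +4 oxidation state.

Both ions are complex: the cation is named first with the plain metal name, the anion second with the -ate form; each ion's ligands are alphabetised independently.
W is given as +4; the anion's ligand charges sum to -5, so the complex anion is 1−.
With 2 anions per cation, the cation must be 2×1 = 2+.
Cation: ligand charges sum to -1; for the ion to be 2+, Mn = +3.

(acetylacetonato)(2,2'-bipyridine)bis(triphenylphosphine)manganese(III) chlorodioxalato(triphenylphosphine)tungstate(IV)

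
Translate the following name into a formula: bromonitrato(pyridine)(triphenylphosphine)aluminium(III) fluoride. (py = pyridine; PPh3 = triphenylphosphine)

[AlBr(NO3)(PPh3)(py)]F

Ligands: 1 pyridine (py, neutral), 1 nitrato (NO3, -1), 1 triphenylphosphine (PPh3, neutral), 1 bromo (Br, -1). Ligand charge sum = -2.
With Al in oxidation state +3, the complex ion is [Al...]^1+.
Charge balance with fluoride (-1) requires 1 complex ion per 1 fluoride.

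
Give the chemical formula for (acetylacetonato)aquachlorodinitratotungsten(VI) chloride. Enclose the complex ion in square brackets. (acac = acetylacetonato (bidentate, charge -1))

Ligands: 1 aqua (H2O, neutral), 2 nitrato (NO3, -1), 1 chloro (Cl, -1), 1 acetylacetonato (acac, -1). Ligand charge sum = -4.
Charge balance with chloride (-1) requires 1 complex ion per 2 chloride.

[W(acac)Cl(H2O)(NO3)2]Cl2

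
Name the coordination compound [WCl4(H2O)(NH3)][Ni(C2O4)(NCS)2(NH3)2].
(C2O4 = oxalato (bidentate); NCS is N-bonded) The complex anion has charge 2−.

ammineaquatetrachlorotungsten(VI) diamminediisothiocyanatooxalatonickelate(II)

Both ions are complex: the cation is named first with the plain metal name, the anion second with the -ate form; each ion's ligands are alphabetised independently.
The complex anion is given as 2−; its ligand charges sum to -4, so Ni = +2.
A 1:1 salt means the cation carries the equal and opposite charge, 2+.
Cation: ligand charges sum to -4; for the ion to be 2+, W = +6.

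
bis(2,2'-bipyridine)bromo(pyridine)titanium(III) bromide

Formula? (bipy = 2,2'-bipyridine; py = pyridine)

Ligands: 2 2,2'-bipyridine (bipy, neutral), 1 bromo (Br, -1), 1 pyridine (py, neutral). Ligand charge sum = -1.
With Ti in oxidation state +3, the complex ion is [Ti...]^2+.
Charge balance with bromide (-1) requires 1 complex ion per 2 bromide.

[Ti(bipy)2Br(py)]Br2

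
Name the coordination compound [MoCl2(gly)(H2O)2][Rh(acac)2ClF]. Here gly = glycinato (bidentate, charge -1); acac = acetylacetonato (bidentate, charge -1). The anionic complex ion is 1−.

The complex anion is given as 1−; its ligand charges sum to -4, so Rh = +3.
A 1:1 salt means the cation carries the equal and opposite charge, 1+.
Cation: ligand charges sum to -3; for the ion to be 1+, Mo = +4.

diaquadichloro(glycinato)molybdenum(IV) bis(acetylacetonato)chlorofluororhodate(III)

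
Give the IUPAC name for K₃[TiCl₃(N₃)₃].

potassium triazidotrichlorotitanate(III)

The 3 potassium counter-ions carry a total charge of +3, so each complex ion is 3−.
Ligand charges: 3×azido (-1 each), 3×chloro (-1 each); total -6. So Ti + (-6) = 3−, giving Ti = +3.
The complex ion is anionic, so titanium takes the -ate form titanate(III).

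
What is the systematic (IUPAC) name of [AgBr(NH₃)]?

amminebromosilver(I)

There is no counter-ion, so the complex is neutral overall.
Ligand charges: 1×ammine (neutral), 1×bromo (-1 each); total -1. So Ag + (-1) = 0, giving Ag = +1.
Ligands are named alphabetically: ammine before bromo.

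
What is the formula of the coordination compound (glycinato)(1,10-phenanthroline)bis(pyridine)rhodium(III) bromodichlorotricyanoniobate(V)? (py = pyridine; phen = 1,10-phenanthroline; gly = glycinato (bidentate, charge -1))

Cation [Rh…]: ligand charges -1, Rh(III) ⇒ ion charge 2+.
Anion [Nb…]: ligand charges -6, Nb(V) ⇒ ion charge 1−.
One 2+ cation requires 2 of the 1− anion.

[Rh(gly)(phen)(py)2][NbBrCl2(CN)3]2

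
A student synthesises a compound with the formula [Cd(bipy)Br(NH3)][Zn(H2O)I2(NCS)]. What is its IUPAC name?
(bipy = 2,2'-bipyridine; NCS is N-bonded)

Both ions are complex: the cation is named first with the plain metal name, the anion second with the -ate form; each ion's ligands are alphabetised independently.
Cadmium is always +2 in its complexes; the cation's ligand charges sum to -1, so the complex cation is 1+.
A 1:1 salt means the anion carries the equal and opposite charge, 1−.
Anion: ligand charges sum to -3; for the ion to be 1−, Zn = +2.

ammine(2,2'-bipyridine)bromocadmium(II) aquadiiodoisothiocyanatozincate(II)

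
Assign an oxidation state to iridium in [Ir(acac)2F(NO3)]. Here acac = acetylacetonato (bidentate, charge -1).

No counter-ion: the bracketed complex is neutral.
Ligand charges: 2×acac = -2; 1×NO3 = -1; 1×F = -1; sum -4.
Ir + (-4) = 0 ⇒ Ir is +4.

+4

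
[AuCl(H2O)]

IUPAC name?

There is no counter-ion, so the complex is neutral overall.
Ligand charges: 1×aqua (neutral), 1×chloro (-1 each); total -1. So Au + (-1) = 0, giving Au = +1.
Ligands are named alphabetically: aqua before chloro.

aquachlorogold(I)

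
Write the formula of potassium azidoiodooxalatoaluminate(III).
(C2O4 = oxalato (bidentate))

K[Al(C2O4)I(N3)]

Ligands: 1 iodo (I, -1), 1 oxalato (C2O4, -2), 1 azido (N3, -1). Ligand charge sum = -4.
With Al in oxidation state +3, the complex ion is [Al...]^1−.
Charge balance with potassium (+1) requires 1 complex ion per 1 potassium.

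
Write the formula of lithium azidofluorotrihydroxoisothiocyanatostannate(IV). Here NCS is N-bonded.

Li2[SnF(N3)(NCS)(OH)3]

Ligands: 3 hydroxo (OH, -1), 1 fluoro (F, -1), 1 azido (N3, -1), 1 isothiocyanato (NCS, -1). Ligand charge sum = -6.
Charge balance with lithium (+1) requires 1 complex ion per 2 lithium.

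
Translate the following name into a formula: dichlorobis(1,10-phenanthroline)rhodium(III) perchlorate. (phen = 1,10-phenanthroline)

[RhCl2(phen)2]ClO4

Ligands: 2 1,10-phenanthroline (phen, neutral), 2 chloro (Cl, -1). Ligand charge sum = -2.
Charge balance with perchlorate (-1) requires 1 complex ion per 1 perchlorate.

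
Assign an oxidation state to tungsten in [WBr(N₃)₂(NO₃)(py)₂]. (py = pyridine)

+4

No counter-ion: the bracketed complex is neutral.
Ligand charges: 1×NO3 = -1; 2×py neutral; 1×Br = -1; 2×N3 = -2; sum -4.
W + (-4) = 0 ⇒ W is +4.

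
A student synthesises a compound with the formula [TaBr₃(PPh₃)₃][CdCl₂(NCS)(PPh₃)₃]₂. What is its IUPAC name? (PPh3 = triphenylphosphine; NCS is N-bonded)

tribromotris(triphenylphosphine)tantalum(V) dichloroisothiocyanatotris(triphenylphosphine)cadmate(II)

Cadmium is always +2 in its complexes; the anion's ligand charges sum to -3, so the complex anion is 1−.
With 2 anions per cation, the cation must be 2×1 = 2+.
Cation: ligand charges sum to -3; for the ion to be 2+, Ta = +5.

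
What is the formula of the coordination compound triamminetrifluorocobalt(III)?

Ligands: 3 fluoro (F, -1), 3 ammine (NH3, neutral). Ligand charge sum = -3.
With Co in oxidation state +3, the complex ion is [Co...].

[CoF3(NH3)3]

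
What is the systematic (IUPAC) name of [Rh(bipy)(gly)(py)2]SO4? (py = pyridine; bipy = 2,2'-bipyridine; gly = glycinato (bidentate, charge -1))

The 1 sulfate counter-ion carries a total charge of -2, so each complex ion is 2+.
Ligand charges: 2×pyridine (neutral), 1×2,2'-bipyridine (neutral), 1×glycinato (-1 each); total -1. So Rh + (-1) = 2+, giving Rh = +3.
Ligands are named alphabetically: bipyridine before glycinato before pyridine.

(2,2'-bipyridine)(glycinato)bis(pyridine)rhodium(III) sulfate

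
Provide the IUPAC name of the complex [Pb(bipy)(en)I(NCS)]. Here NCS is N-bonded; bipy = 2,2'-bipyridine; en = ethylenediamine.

(2,2'-bipyridine)(ethylenediamine)iodoisothiocyanatolead(II)

There is no counter-ion, so the complex is neutral overall.
Ligand charges: 1×isothiocyanato (-1 each), 1×iodo (-1 each), 1×2,2'-bipyridine (neutral), 1×ethylenediamine (neutral); total -2. So Pb + (-2) = 0, giving Pb = +2.
Ligands are named alphabetically: bipyridine before ethylenediamine before iodo before isothiocyanato.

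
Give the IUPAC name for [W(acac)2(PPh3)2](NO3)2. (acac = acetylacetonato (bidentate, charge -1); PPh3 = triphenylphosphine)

The 2 nitrate counter-ions carry a total charge of -2, so each complex ion is 2+.
Ligand charges: 2×acetylacetonato (-1 each), 2×triphenylphosphine (neutral); total -2. So W + (-2) = 2+, giving W = +4.
Ligands are named alphabetically: acetylacetonato before triphenylphosphine.

bis(acetylacetonato)bis(triphenylphosphine)tungsten(IV) nitrate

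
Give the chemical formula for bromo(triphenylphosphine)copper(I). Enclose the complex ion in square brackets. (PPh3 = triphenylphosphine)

Ligands: 1 bromo (Br, -1), 1 triphenylphosphine (PPh3, neutral). Ligand charge sum = -1.
With Cu in oxidation state +1, the complex ion is [Cu...].

[CuBr(PPh3)]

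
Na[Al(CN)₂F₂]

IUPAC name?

sodium dicyanodifluoroaluminate(III)

The 1 sodium counter-ion carries a total charge of +1, so each complex ion is 1−.
Ligand charges: 2×fluoro (-1 each), 2×cyano (-1 each); total -4. So Al + (-4) = 1−, giving Al = +3.
Ligands are named alphabetically: cyano before fluoro.
The complex ion is anionic, so aluminium takes the -ate form aluminate(III).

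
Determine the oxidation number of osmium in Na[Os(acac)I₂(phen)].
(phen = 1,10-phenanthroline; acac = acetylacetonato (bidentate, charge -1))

+2

1 sodium outside the brackets (+1 each) → the complex ion is 1−.
Ligand charges: 1×phen neutral; 1×acac = -1; 2×I = -2; sum -3.
Os + (-3) = 1− ⇒ Os is +2.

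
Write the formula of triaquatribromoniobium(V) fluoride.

Ligands: 3 aqua (H2O, neutral), 3 bromo (Br, -1). Ligand charge sum = -3.
Charge balance with fluoride (-1) requires 1 complex ion per 2 fluoride.

[NbBr3(H2O)3]F2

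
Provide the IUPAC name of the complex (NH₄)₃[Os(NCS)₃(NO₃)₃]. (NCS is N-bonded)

The 3 ammonium counter-ions carry a total charge of +3, so each complex ion is 3−.
Ligand charges: 3×nitrato (-1 each), 3×isothiocyanato (-1 each); total -6. So Os + (-6) = 3−, giving Os = +3.
Ligands are named alphabetically: isothiocyanato before nitrato.
The complex ion is anionic, so osmium takes the -ate form osmate(III).

ammonium triisothiocyanatotrinitratoosmate(III)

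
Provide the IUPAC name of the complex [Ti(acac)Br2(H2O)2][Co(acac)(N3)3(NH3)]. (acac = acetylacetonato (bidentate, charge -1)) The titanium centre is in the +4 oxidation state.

(acetylacetonato)diaquadibromotitanium(IV) (acetylacetonato)amminetriazidocobaltate(III)

Both ions are complex: the cation is named first with the plain metal name, the anion second with the -ate form; each ion's ligands are alphabetised independently.
Ti is given as +4; the cation's ligand charges sum to -3, so the complex cation is 1+.
A 1:1 salt means the anion carries the equal and opposite charge, 1−.
Anion: ligand charges sum to -4; for the ion to be 1−, Co = +3.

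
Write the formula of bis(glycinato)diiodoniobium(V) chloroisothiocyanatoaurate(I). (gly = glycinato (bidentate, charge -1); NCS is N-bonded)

Cation [Nb…]: ligand charges -4, Nb(V) ⇒ ion charge 1+.
Anion [Au…]: ligand charges -2, Au(I) ⇒ ion charge 1−.
One 1+ cation balances one 1− anion.

[Nb(gly)2I2][AuCl(NCS)]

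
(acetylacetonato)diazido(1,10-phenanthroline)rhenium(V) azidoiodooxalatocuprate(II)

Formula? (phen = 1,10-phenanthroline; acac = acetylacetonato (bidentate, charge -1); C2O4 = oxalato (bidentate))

Cation [Re…]: ligand charges -3, Re(V) ⇒ ion charge 2+.
Anion [Cu…]: ligand charges -4, Cu(II) ⇒ ion charge 2−.
One 2+ cation balances one 2− anion.

[Re(acac)(N3)2(phen)][Cu(C2O4)I(N3)]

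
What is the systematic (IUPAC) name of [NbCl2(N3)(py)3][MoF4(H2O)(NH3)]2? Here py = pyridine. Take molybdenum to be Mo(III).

Both ions are complex: the cation is named first with the plain metal name, the anion second with the -ate form; each ion's ligands are alphabetised independently.
Mo is given as +3; the anion's ligand charges sum to -4, so the complex anion is 1−.
With 2 anions per cation, the cation must be 2×1 = 2+.
Cation: ligand charges sum to -3; for the ion to be 2+, Nb = +5.

azidodichlorotris(pyridine)niobium(V) ammineaquatetrafluoromolybdate(III)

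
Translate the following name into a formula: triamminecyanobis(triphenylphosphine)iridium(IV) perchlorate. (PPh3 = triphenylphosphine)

Ligands: 3 ammine (NH3, neutral), 2 triphenylphosphine (PPh3, neutral), 1 cyano (CN, -1). Ligand charge sum = -1.
Charge balance with perchlorate (-1) requires 1 complex ion per 3 perchlorate.

[Ir(CN)(NH3)3(PPh3)2](ClO4)3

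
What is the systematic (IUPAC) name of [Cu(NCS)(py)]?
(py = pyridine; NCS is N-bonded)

isothiocyanato(pyridine)copper(I)

There is no counter-ion, so the complex is neutral overall.
Ligand charges: 1×pyridine (neutral), 1×isothiocyanato (-1 each); total -1. So Cu + (-1) = 0, giving Cu = +1.
Ligands are named alphabetically: isothiocyanato before pyridine.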